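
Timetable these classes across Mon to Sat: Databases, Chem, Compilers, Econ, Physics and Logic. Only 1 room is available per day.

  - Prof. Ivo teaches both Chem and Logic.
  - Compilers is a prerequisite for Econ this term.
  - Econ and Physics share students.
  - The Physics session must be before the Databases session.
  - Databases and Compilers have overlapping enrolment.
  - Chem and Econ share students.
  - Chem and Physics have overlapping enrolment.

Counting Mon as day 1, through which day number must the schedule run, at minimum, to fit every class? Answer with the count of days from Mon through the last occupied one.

6 days

The precedence chain requires at least 2 distinct days.
With at most 1 per day and 6 classes, at least 6 days are needed.
6 works (last occupied day: Sat): for example Logic -> Sat; Physics -> Mon; Databases -> Tue; Compilers -> Wed; Chem -> Fri; Econ -> Thu.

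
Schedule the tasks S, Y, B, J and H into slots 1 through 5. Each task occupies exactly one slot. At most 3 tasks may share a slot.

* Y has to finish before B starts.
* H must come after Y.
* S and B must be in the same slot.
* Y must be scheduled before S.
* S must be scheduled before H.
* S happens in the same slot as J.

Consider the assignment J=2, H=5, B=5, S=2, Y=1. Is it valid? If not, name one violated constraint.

S must be scheduled before H — holds.
Y has to finish before B starts — holds.
At most 3 tasks may share a slot — holds.
Y must be scheduled before S — holds.
H must come after Y — holds.
S and B must be in the same slot — violated.
S happens in the same slot as J — holds.

No — it violates: S and B must be in the same slot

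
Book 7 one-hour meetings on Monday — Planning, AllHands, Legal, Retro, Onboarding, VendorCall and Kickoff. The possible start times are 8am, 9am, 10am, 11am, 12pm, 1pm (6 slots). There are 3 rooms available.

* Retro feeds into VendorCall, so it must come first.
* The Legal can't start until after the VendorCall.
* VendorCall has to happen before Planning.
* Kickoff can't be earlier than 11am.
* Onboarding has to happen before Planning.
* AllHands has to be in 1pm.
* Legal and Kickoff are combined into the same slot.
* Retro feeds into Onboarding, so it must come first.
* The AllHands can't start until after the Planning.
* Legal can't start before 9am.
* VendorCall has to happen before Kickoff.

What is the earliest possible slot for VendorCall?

9am

Precedence pushes VendorCall to at least 9am; downstream work caps VendorCall at 11am.
VendorCall at 9am is achievable: Kickoff in 11am; AllHands in 1pm; Planning in 10am; Onboarding in 9am; VendorCall in 9am; Retro in 8am; Legal in 11am.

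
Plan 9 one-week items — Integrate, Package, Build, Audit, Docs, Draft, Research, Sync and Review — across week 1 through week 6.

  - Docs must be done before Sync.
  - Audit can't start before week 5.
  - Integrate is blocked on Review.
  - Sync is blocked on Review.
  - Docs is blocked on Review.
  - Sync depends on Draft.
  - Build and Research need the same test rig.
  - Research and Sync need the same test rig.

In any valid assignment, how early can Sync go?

week 3

Precedence pushes Sync to at least week 3.
Sync at week 3 is achievable: Audit -> week 5, Package -> week 1, Integrate -> week 2, Research -> week 2, Docs -> week 2, Review -> week 1, Build -> week 1, Sync -> week 3, Draft -> week 1.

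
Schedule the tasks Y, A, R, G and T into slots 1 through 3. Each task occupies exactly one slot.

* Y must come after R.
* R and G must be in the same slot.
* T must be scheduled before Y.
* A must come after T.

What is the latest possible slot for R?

2

Downstream work caps R at 2.
R at 2 is achievable: T -> 1; A -> 2; Y -> 3; R -> 2; G -> 2.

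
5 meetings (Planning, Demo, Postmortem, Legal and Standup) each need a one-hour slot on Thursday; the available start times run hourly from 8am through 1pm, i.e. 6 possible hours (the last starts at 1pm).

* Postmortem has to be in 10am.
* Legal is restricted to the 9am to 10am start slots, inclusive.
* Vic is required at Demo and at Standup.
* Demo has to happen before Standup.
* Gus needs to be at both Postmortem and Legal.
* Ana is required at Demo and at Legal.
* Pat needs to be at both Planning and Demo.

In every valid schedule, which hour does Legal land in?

Legal's window is 9am–10am.
Postmortem is fixed at 10am, and Legal can't share a hour with Postmortem.
So Legal must be 9am.

9am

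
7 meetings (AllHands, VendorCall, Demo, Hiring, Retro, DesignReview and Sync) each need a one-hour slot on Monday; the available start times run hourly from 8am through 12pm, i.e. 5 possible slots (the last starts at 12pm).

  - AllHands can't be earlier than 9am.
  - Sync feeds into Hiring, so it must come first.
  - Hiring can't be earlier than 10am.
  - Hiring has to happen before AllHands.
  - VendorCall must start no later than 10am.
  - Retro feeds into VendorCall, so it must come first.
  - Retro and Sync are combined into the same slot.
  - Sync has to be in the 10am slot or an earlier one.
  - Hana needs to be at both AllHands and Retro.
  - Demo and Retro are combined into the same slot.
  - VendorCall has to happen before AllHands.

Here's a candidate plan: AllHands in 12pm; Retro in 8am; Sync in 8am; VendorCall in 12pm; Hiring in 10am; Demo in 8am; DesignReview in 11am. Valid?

No. VendorCall must start no later than 10am is not satisfied.

VendorCall must start no later than 10am — violated.
Hiring has to happen before AllHands — holds.
VendorCall has to happen before AllHands — violated.
Retro feeds into VendorCall, so it must come first — holds.
AllHands can't be earlier than 9am — holds.
Hana needs to be at both AllHands and Retro — holds.
Demo and Retro are combined into the same slot — holds.
Hiring can't be earlier than 10am — holds.
Sync has to be in the 10am slot or an earlier one — holds.
Sync feeds into Hiring, so it must come first — holds.
Retro and Sync are combined into the same slot — holds.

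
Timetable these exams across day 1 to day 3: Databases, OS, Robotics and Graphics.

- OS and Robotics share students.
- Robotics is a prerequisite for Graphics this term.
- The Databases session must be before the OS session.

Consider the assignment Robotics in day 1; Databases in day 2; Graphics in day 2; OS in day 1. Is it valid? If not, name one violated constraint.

Invalid. The Databases session must be before the OS session.

OS and Robotics share students — violated.
The Databases session must be before the OS session — violated.
Robotics is a prerequisite for Graphics this term — holds.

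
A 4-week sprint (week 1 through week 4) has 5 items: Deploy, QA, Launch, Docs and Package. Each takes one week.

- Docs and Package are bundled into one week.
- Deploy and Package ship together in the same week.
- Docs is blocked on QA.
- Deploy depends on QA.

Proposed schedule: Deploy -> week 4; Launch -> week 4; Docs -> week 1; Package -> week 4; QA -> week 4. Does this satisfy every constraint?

Docs and Package are bundled into one week — violated.
Deploy depends on QA — violated.
Docs is blocked on QA — violated.
Deploy and Package ship together in the same week — holds.

No. Docs is blocked on QA is not satisfied.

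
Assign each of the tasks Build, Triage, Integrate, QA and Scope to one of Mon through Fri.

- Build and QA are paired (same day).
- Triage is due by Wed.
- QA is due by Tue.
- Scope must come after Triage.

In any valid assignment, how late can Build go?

Tue

Build must be in the same day as QA, which can't be after Tue, so Build is at most Tue.
Build at Tue is achievable: Build in Tue; Triage in Mon; Integrate in Mon; Scope in Tue; QA in Tue.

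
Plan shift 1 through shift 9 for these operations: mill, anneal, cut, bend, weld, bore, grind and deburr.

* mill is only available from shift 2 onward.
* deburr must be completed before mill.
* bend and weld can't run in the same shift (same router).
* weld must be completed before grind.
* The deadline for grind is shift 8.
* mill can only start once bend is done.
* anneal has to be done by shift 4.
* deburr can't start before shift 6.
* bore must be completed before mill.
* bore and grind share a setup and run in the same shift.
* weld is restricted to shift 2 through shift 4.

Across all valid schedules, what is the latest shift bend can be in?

Downstream work caps bend at shift 8.
bend at shift 8 is achievable: bore=shift 3; mill=shift 9; anneal=shift 1; deburr=shift 6; weld=shift 2; grind=shift 3; bend=shift 8; cut=shift 1.

shift 8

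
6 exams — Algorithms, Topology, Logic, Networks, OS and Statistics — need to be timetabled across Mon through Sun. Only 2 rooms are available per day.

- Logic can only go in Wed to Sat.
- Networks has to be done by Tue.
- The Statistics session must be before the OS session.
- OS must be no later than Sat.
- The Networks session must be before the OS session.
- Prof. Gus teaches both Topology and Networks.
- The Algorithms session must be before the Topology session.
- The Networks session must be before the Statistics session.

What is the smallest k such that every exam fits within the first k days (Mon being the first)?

3 days

The precedence chain requires at least 3 distinct days.
With at most 2 per day and 6 exams, at least 3 days are needed.
3 works (last occupied day: Wed): for example Networks in Mon, Algorithms in Mon, OS in Wed, Statistics in Tue, Topology in Tue, Logic in Wed.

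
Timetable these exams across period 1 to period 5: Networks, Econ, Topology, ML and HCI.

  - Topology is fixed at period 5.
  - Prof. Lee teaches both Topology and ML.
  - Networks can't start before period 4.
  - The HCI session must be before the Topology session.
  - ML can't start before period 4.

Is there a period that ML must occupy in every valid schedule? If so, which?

period 4

ML's window is period 4–period 5.
Topology is fixed at period 5, and ML can't share a period with Topology.
So ML must be period 4.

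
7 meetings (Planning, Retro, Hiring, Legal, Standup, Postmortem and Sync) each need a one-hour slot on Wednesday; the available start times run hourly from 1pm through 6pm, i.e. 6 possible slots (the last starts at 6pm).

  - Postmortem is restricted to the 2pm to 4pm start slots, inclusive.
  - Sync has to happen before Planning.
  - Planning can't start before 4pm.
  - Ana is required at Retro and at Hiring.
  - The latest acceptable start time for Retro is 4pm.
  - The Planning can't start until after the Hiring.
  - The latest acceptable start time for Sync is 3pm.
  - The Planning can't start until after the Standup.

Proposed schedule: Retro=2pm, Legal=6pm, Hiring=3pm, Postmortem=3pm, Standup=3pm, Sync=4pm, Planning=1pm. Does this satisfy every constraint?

The latest acceptable start time for Sync is 3pm — violated.
The Planning can't start until after the Hiring — violated.
The latest acceptable start time for Retro is 4pm — holds.
The Planning can't start until after the Standup — violated.
Planning can't start before 4pm — violated.
Ana is required at Retro and at Hiring — holds.
Postmortem is restricted to the 2pm to 4pm start slots, inclusive — holds.
Sync has to happen before Planning — violated.

No — it violates: Sync has to happen before Planning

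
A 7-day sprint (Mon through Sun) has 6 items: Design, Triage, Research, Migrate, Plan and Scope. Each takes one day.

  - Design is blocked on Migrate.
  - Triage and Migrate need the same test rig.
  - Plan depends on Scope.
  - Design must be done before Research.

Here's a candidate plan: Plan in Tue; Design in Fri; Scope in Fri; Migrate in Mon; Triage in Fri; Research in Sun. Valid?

No. Plan depends on Scope is not satisfied.

Design must be done before Research — holds.
Design is blocked on Migrate — holds.
Triage and Migrate need the same test rig — holds.
Plan depends on Scope — violated.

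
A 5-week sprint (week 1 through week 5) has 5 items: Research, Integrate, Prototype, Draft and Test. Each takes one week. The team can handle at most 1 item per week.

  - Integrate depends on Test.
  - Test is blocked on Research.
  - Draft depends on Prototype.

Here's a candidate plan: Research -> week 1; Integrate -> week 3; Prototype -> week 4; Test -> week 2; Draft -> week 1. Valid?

Invalid. The team can handle at most 1 item per week.

Test is blocked on Research — holds.
Integrate depends on Test — holds.
Draft depends on Prototype — violated.
The team can handle at most 1 item per week — violated.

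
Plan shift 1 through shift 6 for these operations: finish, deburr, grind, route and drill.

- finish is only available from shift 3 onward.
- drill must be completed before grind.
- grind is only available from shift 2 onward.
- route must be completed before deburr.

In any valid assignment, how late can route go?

Downstream work caps route at shift 5.
route at shift 5 is achievable: finish -> shift 3, deburr -> shift 6, drill -> shift 1, route -> shift 5, grind -> shift 2.

shift 5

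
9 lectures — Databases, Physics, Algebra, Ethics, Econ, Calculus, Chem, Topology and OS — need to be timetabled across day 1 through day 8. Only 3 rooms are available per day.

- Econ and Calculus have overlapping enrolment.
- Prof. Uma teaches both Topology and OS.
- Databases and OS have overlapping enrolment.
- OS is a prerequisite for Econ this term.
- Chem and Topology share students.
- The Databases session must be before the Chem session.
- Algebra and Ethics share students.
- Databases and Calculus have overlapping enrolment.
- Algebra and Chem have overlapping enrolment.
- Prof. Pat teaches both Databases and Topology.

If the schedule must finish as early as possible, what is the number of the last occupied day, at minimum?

The precedence chain requires at least 2 distinct days.
With at most 3 per day and 9 lectures, at least 3 days are needed.
3 works (last occupied day: day 3): for example OS in day 2; Databases in day 1; Physics in day 1; Calculus in day 2; Algebra in day 1; Ethics in day 3; Chem in day 2; Econ in day 3; Topology in day 3.

3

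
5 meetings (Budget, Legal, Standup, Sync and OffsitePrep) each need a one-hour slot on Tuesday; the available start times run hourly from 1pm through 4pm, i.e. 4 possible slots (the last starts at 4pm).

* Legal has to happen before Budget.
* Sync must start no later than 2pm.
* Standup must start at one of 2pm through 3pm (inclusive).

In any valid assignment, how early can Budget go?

2pm

Precedence pushes Budget to at least 2pm.
Budget at 2pm is achievable: Sync=1pm, OffsitePrep=1pm, Standup=2pm, Legal=1pm, Budget=2pm.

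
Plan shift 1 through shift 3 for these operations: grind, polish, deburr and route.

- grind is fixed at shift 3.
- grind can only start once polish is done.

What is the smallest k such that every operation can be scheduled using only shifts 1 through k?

3 shifts

The precedence chain requires at least 2 distinct shifts.
grind can't be placed before shift 3, so the schedule must run through at least shift 3.
3 works (last occupied shift: shift 3): for example deburr in shift 1, polish in shift 1, grind in shift 3, route in shift 1.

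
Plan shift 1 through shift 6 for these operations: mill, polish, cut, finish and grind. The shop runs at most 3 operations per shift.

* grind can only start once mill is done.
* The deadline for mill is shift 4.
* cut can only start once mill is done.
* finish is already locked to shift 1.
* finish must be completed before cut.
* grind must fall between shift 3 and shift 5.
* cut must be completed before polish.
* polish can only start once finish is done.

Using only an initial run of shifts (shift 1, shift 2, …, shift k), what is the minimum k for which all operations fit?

The precedence chain requires at least 3 distinct shifts.
With at most 3 per shift and 5 operations, at least 2 shifts are needed.
3 works (last occupied shift: shift 3): for example mill in shift 1, cut in shift 2, polish in shift 3, finish in shift 1, grind in shift 3.

3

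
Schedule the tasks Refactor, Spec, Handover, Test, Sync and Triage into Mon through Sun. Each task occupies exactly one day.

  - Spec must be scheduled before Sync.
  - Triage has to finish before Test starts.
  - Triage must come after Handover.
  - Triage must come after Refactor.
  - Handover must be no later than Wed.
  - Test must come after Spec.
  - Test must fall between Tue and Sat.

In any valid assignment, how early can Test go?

Test is available from Tue; precedence pushes Test to at least Wed; Test's own window allows nothing later than Sat.
Test at Wed is achievable: Test in Wed; Handover in Mon; Sync in Tue; Refactor in Mon; Spec in Mon; Triage in Tue.

Wed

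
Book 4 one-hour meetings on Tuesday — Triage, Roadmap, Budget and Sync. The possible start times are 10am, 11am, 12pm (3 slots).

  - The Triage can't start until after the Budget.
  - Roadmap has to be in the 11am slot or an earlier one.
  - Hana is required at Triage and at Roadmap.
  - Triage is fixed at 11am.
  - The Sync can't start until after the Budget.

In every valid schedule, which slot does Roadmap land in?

Roadmap's window is 10am–11am.
Triage is fixed at 11am, and Roadmap can't share a slot with Triage.
So Roadmap must be 10am.

10am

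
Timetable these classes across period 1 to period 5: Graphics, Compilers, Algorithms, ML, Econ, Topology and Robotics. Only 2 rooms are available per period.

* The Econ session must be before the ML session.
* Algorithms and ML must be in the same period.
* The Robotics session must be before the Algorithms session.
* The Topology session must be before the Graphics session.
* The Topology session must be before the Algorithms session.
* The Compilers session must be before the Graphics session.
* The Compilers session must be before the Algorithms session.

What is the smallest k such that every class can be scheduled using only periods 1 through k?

The precedence chain requires at least 2 distinct periods.
With at most 2 per period and 7 classes, at least 4 periods are needed.
4 works (last occupied period: period 4): for example Compilers=period 1, Topology=period 1, Econ=period 2, Robotics=period 2, Algorithms=period 3, Graphics=period 4, ML=period 3.

4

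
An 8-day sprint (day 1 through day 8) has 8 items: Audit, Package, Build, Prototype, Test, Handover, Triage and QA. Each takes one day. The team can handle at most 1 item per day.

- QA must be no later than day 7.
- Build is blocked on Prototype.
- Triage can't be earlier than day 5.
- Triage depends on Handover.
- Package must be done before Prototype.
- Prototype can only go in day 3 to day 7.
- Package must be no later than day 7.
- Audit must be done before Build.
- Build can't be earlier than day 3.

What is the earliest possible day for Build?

Build is available from day 3; precedence pushes Build to at least day 4.
Build at day 4 is achievable: Test -> day 8; Build -> day 4; QA -> day 7; Prototype -> day 3; Audit -> day 2; Handover -> day 5; Package -> day 1; Triage -> day 6.

day 4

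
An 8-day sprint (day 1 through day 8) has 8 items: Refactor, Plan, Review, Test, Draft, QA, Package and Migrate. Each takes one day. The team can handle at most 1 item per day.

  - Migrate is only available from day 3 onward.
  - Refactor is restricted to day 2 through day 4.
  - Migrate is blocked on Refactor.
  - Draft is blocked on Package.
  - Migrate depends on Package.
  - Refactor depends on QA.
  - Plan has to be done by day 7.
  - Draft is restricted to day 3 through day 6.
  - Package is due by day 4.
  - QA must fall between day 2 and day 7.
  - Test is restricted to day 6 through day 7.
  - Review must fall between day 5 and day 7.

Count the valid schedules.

Splitting on Refactor: it can be day 3 (10), day 4 (16). Listing each branch's schedules as (Plan, Review, Test, Draft, QA, Package, Migrate) by day number:
Refactor=day 3: (1,5,7,6,2,4,8) (1,6,7,5,2,4,8) (1,7,6,5,2,4,8) (4,5,7,6,2,1,8) (4,6,7,5,2,1,8) (4,7,6,5,2,1,8) (5,6,7,4,2,1,8) (5,7,6,4,2,1,8) (6,5,7,4,2,1,8) (7,5,6,4,2,1,8) — 10.
Refactor=day 4: (1,5,7,6,2,3,8) (1,5,7,6,3,2,8) (1,6,7,5,2,3,8) (1,6,7,5,3,2,8) (1,7,6,5,2,3,8) (1,7,6,5,3,2,8) (2,5,7,6,3,1,8) (2,6,7,5,3,1,8) (2,7,6,5,3,1,8) (3,5,7,6,2,1,8) (3,6,7,5,2,1,8) (3,7,6,5,2,1,8) (5,6,7,3,2,1,8) (5,7,6,3,2,1,8) (6,5,7,3,2,1,8) (7,5,6,3,2,1,8) — 16.
Summing: 10 + 16 = 26.

26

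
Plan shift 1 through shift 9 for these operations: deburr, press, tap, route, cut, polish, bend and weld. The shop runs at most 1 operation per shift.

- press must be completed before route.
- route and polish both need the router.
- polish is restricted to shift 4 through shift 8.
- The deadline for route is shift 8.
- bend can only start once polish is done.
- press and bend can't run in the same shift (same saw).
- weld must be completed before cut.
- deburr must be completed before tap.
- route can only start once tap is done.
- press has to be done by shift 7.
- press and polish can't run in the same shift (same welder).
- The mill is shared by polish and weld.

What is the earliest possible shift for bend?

Precedence pushes bend to at least shift 5.
bend at shift 5 is achievable: cut -> shift 8, bend -> shift 5, deburr -> shift 2, tap -> shift 3, press -> shift 1, route -> shift 6, polish -> shift 4, weld -> shift 7.

shift 5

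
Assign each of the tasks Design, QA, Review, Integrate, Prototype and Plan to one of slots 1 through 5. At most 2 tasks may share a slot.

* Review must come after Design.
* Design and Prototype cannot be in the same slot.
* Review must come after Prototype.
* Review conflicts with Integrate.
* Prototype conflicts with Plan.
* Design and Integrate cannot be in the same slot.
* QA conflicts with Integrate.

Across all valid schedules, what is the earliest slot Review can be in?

Precedence pushes Review to at least 2.
Review at 3 is achievable: Integrate -> 2; Design -> 1; Review -> 3; Prototype -> 2; QA -> 1; Plan -> 3.
Nothing earlier works — the conflict and capacity constraints rule out every slot before 3.

3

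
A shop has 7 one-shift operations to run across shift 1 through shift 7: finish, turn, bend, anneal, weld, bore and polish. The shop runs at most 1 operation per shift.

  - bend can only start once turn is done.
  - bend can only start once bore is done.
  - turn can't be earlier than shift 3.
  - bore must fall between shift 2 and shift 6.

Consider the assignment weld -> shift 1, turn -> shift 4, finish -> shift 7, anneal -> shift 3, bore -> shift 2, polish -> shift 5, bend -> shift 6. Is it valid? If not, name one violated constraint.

turn can't be earlier than shift 3 — holds.
bend can only start once bore is done — holds.
bend can only start once turn is done — holds.
bore must fall between shift 2 and shift 6 — holds.
The shop runs at most 1 operation per shift — holds.

Yes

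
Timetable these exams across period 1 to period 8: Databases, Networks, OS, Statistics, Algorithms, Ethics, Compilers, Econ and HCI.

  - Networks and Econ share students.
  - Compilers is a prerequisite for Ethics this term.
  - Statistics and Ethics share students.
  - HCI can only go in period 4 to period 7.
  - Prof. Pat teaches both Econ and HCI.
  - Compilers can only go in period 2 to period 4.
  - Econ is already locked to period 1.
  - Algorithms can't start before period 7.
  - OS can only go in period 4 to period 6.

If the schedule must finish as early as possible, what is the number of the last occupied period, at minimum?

7

The precedence chain requires at least 2 distinct periods.
Algorithms can't be placed before period 7, so the schedule must run through at least period 7.
7 works (last occupied period: period 7): for example Algorithms in period 7, Ethics in period 3, Statistics in period 1, OS in period 4, HCI in period 4, Databases in period 1, Compilers in period 2, Networks in period 2, Econ in period 1.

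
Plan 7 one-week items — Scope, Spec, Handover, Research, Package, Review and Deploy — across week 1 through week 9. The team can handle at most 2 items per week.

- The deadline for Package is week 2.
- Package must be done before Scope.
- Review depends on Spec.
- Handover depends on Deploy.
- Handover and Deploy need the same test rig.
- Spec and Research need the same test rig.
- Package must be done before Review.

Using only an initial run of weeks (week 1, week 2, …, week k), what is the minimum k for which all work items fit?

The precedence chain requires at least 2 distinct weeks.
With at most 2 per week and 7 work items, at least 4 weeks are needed.
4 works (last occupied week: week 4): for example Handover -> week 4, Spec -> week 1, Research -> week 3, Scope -> week 2, Package -> week 1, Deploy -> week 3, Review -> week 2.

4 weeks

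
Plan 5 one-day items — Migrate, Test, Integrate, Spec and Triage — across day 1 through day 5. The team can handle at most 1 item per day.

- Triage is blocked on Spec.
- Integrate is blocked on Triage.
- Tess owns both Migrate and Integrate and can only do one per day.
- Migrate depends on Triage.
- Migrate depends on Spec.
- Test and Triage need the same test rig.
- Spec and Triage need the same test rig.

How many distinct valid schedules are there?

Splitting on Migrate: it can be day 3 (2), day 4 (4), day 5 (4). Listing each branch's schedules as (Test, Integrate, Spec, Triage) by day number:
Migrate=day 3: (4,5,1,2) (5,4,1,2) — 2.
Migrate=day 4: (1,5,2,3) (2,5,1,3) (3,5,1,2) (5,3,1,2) — 4.
Migrate=day 5: (1,4,2,3) (2,4,1,3) (3,4,1,2) (4,3,1,2) — 4.
Summing: 2 + 4 + 4 = 10.

10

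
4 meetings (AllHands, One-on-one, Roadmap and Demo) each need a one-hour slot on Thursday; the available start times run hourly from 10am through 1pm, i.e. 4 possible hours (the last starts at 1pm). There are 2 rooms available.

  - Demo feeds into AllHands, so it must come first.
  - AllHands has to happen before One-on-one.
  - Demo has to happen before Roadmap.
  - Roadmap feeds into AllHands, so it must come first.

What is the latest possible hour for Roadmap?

11am

Precedence pushes Roadmap to at least 11am; downstream work caps Roadmap at 11am.
Roadmap at 11am is achievable: AllHands=12pm, One-on-one=1pm, Roadmap=11am, Demo=10am.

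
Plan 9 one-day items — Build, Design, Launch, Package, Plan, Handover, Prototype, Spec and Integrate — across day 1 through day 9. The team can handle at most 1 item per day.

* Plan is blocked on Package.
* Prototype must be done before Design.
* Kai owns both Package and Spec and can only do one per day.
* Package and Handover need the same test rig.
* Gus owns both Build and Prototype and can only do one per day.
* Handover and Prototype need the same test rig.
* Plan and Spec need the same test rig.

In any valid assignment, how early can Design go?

day 2

Precedence pushes Design to at least day 2.
Design at day 2 is achievable: Prototype=day 1; Spec=day 8; Handover=day 7; Package=day 3; Design=day 2; Build=day 5; Integrate=day 9; Plan=day 4; Launch=day 6.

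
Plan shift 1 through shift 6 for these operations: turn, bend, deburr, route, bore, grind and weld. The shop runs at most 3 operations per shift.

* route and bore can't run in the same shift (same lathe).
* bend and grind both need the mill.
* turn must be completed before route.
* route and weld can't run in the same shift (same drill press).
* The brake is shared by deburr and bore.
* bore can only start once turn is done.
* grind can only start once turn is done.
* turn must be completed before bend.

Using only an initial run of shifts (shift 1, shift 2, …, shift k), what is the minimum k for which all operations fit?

3

The precedence chain requires at least 2 distinct shifts.
With at most 3 per shift and 7 operations, at least 3 shifts are needed.
3 works (last occupied shift: shift 3): for example deburr in shift 1, weld in shift 1, bend in shift 2, bore in shift 3, route in shift 2, grind in shift 3, turn in shift 1.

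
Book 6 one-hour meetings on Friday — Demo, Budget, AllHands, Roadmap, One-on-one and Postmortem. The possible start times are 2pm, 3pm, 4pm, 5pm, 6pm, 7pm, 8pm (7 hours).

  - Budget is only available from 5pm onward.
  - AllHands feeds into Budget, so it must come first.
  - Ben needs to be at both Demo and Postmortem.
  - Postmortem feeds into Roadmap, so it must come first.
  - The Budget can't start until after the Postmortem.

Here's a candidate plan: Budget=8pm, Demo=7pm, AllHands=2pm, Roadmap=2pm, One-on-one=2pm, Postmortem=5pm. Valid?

Postmortem feeds into Roadmap, so it must come first — violated.
Ben needs to be at both Demo and Postmortem — holds.
The Budget can't start until after the Postmortem — holds.
Budget is only available from 5pm onward — holds.
AllHands feeds into Budget, so it must come first — holds.

No. Postmortem feeds into Roadmap, so it must come first is not satisfied.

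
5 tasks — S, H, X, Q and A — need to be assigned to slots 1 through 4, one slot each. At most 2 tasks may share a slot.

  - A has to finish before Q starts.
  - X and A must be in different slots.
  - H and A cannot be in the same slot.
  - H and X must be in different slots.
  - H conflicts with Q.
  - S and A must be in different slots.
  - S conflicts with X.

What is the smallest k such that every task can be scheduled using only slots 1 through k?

3

The precedence chain requires at least 2 distinct slots.
With at most 2 per slot and 5 tasks, at least 3 slots are needed.
3 works (last occupied slot: 3): for example A in 1; H in 3; S in 3; Q in 2; X in 2.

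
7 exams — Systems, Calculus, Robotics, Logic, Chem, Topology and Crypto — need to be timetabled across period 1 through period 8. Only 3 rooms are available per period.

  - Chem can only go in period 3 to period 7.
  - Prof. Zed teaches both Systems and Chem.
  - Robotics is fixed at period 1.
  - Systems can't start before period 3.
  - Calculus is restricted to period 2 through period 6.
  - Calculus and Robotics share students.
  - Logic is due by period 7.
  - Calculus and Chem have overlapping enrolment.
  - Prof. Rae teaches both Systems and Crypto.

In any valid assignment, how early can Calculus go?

period 2

Calculus is available from period 2; Calculus's own window allows nothing later than period 6.
Calculus at period 2 is achievable: Logic in period 1; Crypto in period 2; Topology in period 1; Calculus in period 2; Robotics in period 1; Systems in period 4; Chem in period 3.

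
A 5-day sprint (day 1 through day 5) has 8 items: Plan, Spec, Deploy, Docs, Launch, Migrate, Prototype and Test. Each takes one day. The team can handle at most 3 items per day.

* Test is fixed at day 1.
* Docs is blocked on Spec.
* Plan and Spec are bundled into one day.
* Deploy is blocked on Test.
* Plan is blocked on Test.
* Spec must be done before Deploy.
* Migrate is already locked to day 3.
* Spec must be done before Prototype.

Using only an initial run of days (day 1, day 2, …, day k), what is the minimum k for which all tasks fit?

4 days

The precedence chain requires at least 3 distinct days.
With at most 3 per day and 8 tasks, at least 3 days are needed.
Could 3 days be enough, i.e. nothing placed later than day 3? No: Migrate's window within 3 days is {day 3}; Test's window within 3 days is {day 1}; Deploy must come after Test (at day 1 or later) → {day 2, day 3}; Plan must come after Test (at day 1 or later) → {day 2, day 3}; Prototype must come after Spec (at day 1 or later) → {day 2, day 3}; Spec must come before Prototype (at day 3 or earlier) → {day 1, day 2}; Docs must come after Spec (at day 1 or later) → {day 2, day 3}; Plan must be in the same day as Spec (in {day 1, day 2}) → {day 2}; Spec must be in the same day as Plan (in {day 2}) → {day 2}; Prototype must come after Spec (at day 2 or later) → {day 3}; Deploy must come after Spec (at day 2 or later) → {day 3}; Docs must come after Spec (at day 2 or later) → {day 3}; that puts Deploy, Docs, Migrate and Prototype all in day 3 — more than 3 per day.
So 3 days is not enough.
4 works (last occupied day: day 4): for example Migrate in day 3, Deploy in day 3, Test in day 1, Spec in day 2, Launch in day 1, Prototype in day 4, Plan in day 2, Docs in day 3.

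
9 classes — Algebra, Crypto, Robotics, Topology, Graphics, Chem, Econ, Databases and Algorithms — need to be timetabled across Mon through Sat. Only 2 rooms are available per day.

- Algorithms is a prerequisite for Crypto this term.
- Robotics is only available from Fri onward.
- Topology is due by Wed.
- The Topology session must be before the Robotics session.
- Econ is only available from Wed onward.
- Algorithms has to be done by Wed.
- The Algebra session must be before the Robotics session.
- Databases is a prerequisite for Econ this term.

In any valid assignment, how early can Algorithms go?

Algorithms's own window allows nothing later than Wed.
Algorithms at Mon is achievable: Algebra=Tue, Graphics=Thu, Econ=Wed, Chem=Thu, Databases=Tue, Crypto=Wed, Topology=Mon, Robotics=Fri, Algorithms=Mon.

Mon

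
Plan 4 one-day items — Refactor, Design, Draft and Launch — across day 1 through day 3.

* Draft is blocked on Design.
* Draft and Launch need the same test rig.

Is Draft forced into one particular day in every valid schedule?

No

Draft can be day 2 (e.g. Draft=day 2, Design=day 1, Launch=day 1, Refactor=day 1) or day 3 (e.g. Design=day 1, Launch=day 1, Draft=day 3, Refactor=day 1).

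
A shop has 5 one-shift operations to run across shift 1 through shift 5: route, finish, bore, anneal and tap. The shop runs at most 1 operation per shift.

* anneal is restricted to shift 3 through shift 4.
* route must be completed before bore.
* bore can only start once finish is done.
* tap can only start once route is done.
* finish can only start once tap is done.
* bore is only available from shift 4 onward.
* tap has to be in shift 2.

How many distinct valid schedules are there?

Enumerating: route in shift 1, finish in shift 4, tap in shift 2, bore in shift 5, anneal in shift 3 | finish -> shift 3; tap -> shift 2; route -> shift 1; anneal -> shift 4; bore -> shift 5.

2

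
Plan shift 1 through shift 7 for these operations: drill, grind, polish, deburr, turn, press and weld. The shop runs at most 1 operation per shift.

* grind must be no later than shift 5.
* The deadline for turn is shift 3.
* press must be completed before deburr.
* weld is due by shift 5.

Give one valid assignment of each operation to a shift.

press=shift 4, turn=shift 1, polish=shift 7, deburr=shift 5, grind=shift 2, weld=shift 3, drill=shift 6

Checking: press(shift 4) before deburr(shift 5); turn=shift 1 in [shift 1,shift 3]; grind=shift 2 in [shift 1,shift 5]; weld=shift 3 in [shift 1,shift 5]; max 1 per shift (cap 1).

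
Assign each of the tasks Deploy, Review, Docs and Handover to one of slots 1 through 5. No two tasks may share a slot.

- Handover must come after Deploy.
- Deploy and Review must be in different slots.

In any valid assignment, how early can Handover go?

2

Precedence pushes Handover to at least 2.
Handover at 2 is achievable: Handover=2; Docs=4; Deploy=1; Review=3.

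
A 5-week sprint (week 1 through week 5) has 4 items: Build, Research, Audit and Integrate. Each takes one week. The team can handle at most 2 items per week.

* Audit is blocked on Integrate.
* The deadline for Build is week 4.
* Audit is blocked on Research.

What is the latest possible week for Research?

Downstream work caps Research at week 4.
Research at week 4 is achievable: Integrate=week 1, Audit=week 5, Research=week 4, Build=week 1.

week 4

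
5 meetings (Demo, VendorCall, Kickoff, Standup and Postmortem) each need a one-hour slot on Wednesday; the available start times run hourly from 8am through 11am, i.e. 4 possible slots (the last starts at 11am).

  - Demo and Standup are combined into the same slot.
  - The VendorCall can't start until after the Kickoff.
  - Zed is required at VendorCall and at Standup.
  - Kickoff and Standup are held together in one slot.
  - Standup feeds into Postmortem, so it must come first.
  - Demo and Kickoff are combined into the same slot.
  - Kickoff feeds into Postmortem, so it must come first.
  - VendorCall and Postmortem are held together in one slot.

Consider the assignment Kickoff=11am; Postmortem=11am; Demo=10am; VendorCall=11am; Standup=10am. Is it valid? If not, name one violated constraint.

The VendorCall can't start until after the Kickoff — violated.
Kickoff feeds into Postmortem, so it must come first — violated.
VendorCall and Postmortem are held together in one slot — holds.
Kickoff and Standup are held together in one slot — violated.
Zed is required at VendorCall and at Standup — holds.
Demo and Standup are combined into the same slot — holds.
Standup feeds into Postmortem, so it must come first — holds.
Demo and Kickoff are combined into the same slot — violated.

Invalid. Demo and Kickoff are combined into the same slot.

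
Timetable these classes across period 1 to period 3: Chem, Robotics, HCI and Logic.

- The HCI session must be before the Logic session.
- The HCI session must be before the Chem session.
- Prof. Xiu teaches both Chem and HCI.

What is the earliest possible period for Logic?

period 2

Precedence pushes Logic to at least period 2.
Logic at period 2 is achievable: Logic=period 2, HCI=period 1, Robotics=period 1, Chem=period 2.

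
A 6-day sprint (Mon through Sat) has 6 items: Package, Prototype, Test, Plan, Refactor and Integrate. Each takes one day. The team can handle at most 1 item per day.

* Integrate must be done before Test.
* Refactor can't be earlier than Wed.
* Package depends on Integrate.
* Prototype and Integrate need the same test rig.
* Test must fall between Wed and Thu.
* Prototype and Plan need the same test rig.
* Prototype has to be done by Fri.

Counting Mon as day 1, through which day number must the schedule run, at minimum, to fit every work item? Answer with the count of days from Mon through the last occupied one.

6 days

The precedence chain requires at least 2 distinct days.
With at most 1 per day and 6 work items, at least 6 days are needed.
Test can't be placed before Wed — that is day 3 counting from Mon — so the schedule must run through at least 3 days.
6 works (last occupied day: Sat): for example Prototype in Mon; Test in Wed; Plan in Sat; Refactor in Thu; Integrate in Tue; Package in Fri.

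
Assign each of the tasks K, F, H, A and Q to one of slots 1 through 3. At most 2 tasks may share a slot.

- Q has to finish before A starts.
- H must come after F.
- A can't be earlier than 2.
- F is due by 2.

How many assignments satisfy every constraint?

15

Splitting on K: it can be 1 (5), 2 (5), 3 (5). Listing each branch's schedules as (F, H, A, Q):
K=1: (1,2,3,2) (1,3,3,2) (2,3,2,1) (2,3,3,1) (2,3,3,2) — 5.
K=2: (1,2,3,1) (1,3,2,1) (1,3,3,1) (1,3,3,2) (2,3,3,1) — 5.
K=3: (1,2,2,1) (1,2,3,1) (1,2,3,2) (1,3,2,1) (2,3,2,1) — 5.
Summing: 5 + 5 + 5 = 15.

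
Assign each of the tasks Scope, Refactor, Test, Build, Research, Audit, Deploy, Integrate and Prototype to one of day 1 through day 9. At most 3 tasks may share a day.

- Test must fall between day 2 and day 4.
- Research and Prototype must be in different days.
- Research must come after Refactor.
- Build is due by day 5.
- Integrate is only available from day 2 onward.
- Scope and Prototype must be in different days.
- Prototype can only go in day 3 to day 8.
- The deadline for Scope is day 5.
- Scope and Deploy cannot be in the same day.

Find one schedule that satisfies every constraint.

Integrate=day 2, Scope=day 1, Prototype=day 3, Build=day 1, Audit=day 3, Research=day 2, Deploy=day 3, Test=day 2, Refactor=day 1

Checking: Refactor(day 1) before Research(day 2); Scope(day 1) != Prototype(day 3); Scope(day 1) != Deploy(day 3); Research(day 2) != Prototype(day 3); Integrate=day 2 in [day 2,day 9]; Prototype=day 3 in [day 3,day 8]; Scope=day 1 in [day 1,day 5]; Build=day 1 in [day 1,day 5]; Test=day 2 in [day 2,day 4]; max 3 per day (cap 3).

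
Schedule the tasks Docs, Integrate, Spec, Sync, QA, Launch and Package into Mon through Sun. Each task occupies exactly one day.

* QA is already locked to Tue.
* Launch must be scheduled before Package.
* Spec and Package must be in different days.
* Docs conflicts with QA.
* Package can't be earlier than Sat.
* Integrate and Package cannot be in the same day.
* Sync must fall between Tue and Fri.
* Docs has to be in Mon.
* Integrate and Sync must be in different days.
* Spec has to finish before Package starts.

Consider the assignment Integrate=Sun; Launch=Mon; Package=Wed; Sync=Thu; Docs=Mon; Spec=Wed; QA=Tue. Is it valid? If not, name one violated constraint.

Spec has to finish before Package starts — violated.
Integrate and Sync must be in different days — holds.
Integrate and Package cannot be in the same day — holds.
Spec and Package must be in different days — violated.
Sync must fall between Tue and Fri — holds.
Docs has to be in Mon — holds.
Package can't be earlier than Sat — violated.
Launch must be scheduled before Package — holds.
Docs conflicts with QA — holds.
QA is already locked to Tue — holds.

No — it violates: Spec and Package must be in different days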